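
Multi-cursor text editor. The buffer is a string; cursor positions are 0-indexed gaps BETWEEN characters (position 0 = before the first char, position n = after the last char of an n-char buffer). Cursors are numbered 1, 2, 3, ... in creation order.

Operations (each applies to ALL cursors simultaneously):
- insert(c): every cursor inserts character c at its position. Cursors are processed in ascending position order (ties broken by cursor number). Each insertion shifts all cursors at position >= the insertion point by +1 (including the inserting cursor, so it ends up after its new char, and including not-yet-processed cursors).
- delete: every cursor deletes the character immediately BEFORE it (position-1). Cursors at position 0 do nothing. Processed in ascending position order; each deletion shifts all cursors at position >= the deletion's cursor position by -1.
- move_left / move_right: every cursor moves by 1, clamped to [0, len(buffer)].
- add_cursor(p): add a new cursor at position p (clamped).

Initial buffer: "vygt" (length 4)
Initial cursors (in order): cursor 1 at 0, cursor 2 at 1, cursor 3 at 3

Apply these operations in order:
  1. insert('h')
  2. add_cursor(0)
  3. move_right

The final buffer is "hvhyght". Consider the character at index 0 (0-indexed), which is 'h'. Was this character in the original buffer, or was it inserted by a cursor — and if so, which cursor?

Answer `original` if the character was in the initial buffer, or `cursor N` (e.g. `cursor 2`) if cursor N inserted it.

Answer: cursor 1

Derivation:
After op 1 (insert('h')): buffer="hvhyght" (len 7), cursors c1@1 c2@3 c3@6, authorship 1.2..3.
After op 2 (add_cursor(0)): buffer="hvhyght" (len 7), cursors c4@0 c1@1 c2@3 c3@6, authorship 1.2..3.
After op 3 (move_right): buffer="hvhyght" (len 7), cursors c4@1 c1@2 c2@4 c3@7, authorship 1.2..3.
Authorship (.=original, N=cursor N): 1 . 2 . . 3 .
Index 0: author = 1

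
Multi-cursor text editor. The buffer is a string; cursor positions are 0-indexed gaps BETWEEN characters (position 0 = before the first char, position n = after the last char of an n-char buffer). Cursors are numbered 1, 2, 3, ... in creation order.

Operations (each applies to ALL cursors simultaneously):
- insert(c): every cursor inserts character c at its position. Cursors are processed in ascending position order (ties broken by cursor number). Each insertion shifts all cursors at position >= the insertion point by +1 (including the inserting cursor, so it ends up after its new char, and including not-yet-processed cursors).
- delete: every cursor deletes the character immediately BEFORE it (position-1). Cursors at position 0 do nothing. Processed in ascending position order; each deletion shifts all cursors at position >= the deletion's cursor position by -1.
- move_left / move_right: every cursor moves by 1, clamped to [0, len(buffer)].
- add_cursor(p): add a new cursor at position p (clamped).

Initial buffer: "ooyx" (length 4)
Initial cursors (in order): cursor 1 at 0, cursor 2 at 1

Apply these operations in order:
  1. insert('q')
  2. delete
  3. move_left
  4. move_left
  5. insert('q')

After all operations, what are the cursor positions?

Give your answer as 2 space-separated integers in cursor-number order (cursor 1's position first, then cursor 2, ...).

Answer: 2 2

Derivation:
After op 1 (insert('q')): buffer="qoqoyx" (len 6), cursors c1@1 c2@3, authorship 1.2...
After op 2 (delete): buffer="ooyx" (len 4), cursors c1@0 c2@1, authorship ....
After op 3 (move_left): buffer="ooyx" (len 4), cursors c1@0 c2@0, authorship ....
After op 4 (move_left): buffer="ooyx" (len 4), cursors c1@0 c2@0, authorship ....
After op 5 (insert('q')): buffer="qqooyx" (len 6), cursors c1@2 c2@2, authorship 12....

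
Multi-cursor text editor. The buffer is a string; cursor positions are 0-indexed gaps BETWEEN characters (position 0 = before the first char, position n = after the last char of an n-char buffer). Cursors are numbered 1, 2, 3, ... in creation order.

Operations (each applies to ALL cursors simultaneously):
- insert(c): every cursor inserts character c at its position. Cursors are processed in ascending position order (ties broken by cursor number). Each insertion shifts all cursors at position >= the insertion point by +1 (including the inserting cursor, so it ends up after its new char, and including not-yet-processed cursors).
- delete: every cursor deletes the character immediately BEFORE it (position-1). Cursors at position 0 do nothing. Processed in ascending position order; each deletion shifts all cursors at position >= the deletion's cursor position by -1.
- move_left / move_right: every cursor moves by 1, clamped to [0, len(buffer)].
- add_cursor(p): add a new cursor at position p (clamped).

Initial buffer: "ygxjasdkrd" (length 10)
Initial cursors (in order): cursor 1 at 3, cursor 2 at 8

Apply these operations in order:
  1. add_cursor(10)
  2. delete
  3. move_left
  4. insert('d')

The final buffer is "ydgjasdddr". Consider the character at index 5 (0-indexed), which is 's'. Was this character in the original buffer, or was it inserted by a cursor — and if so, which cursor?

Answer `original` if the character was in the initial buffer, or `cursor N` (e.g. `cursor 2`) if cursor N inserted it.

Answer: original

Derivation:
After op 1 (add_cursor(10)): buffer="ygxjasdkrd" (len 10), cursors c1@3 c2@8 c3@10, authorship ..........
After op 2 (delete): buffer="ygjasdr" (len 7), cursors c1@2 c2@6 c3@7, authorship .......
After op 3 (move_left): buffer="ygjasdr" (len 7), cursors c1@1 c2@5 c3@6, authorship .......
After op 4 (insert('d')): buffer="ydgjasdddr" (len 10), cursors c1@2 c2@7 c3@9, authorship .1....2.3.
Authorship (.=original, N=cursor N): . 1 . . . . 2 . 3 .
Index 5: author = original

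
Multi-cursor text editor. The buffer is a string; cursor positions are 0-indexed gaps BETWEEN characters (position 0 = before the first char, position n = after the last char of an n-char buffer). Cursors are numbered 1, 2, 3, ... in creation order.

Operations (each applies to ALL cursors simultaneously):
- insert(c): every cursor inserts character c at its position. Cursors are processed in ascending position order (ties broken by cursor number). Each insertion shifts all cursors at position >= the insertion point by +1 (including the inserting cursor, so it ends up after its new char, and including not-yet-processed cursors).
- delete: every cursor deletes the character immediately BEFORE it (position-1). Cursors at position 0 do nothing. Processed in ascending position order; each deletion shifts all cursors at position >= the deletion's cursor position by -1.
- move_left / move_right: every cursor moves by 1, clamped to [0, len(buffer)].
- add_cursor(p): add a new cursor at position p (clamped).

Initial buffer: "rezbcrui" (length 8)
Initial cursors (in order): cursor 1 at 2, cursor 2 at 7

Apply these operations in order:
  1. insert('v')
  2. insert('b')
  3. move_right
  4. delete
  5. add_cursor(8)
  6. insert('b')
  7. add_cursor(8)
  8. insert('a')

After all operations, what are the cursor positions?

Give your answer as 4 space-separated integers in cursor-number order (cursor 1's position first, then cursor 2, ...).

After op 1 (insert('v')): buffer="revzbcruvi" (len 10), cursors c1@3 c2@9, authorship ..1.....2.
After op 2 (insert('b')): buffer="revbzbcruvbi" (len 12), cursors c1@4 c2@11, authorship ..11.....22.
After op 3 (move_right): buffer="revbzbcruvbi" (len 12), cursors c1@5 c2@12, authorship ..11.....22.
After op 4 (delete): buffer="revbbcruvb" (len 10), cursors c1@4 c2@10, authorship ..11....22
After op 5 (add_cursor(8)): buffer="revbbcruvb" (len 10), cursors c1@4 c3@8 c2@10, authorship ..11....22
After op 6 (insert('b')): buffer="revbbbcrubvbb" (len 13), cursors c1@5 c3@10 c2@13, authorship ..111....3222
After op 7 (add_cursor(8)): buffer="revbbbcrubvbb" (len 13), cursors c1@5 c4@8 c3@10 c2@13, authorship ..111....3222
After op 8 (insert('a')): buffer="revbbabcraubavbba" (len 17), cursors c1@6 c4@10 c3@13 c2@17, authorship ..1111...4.332222

Answer: 6 17 13 10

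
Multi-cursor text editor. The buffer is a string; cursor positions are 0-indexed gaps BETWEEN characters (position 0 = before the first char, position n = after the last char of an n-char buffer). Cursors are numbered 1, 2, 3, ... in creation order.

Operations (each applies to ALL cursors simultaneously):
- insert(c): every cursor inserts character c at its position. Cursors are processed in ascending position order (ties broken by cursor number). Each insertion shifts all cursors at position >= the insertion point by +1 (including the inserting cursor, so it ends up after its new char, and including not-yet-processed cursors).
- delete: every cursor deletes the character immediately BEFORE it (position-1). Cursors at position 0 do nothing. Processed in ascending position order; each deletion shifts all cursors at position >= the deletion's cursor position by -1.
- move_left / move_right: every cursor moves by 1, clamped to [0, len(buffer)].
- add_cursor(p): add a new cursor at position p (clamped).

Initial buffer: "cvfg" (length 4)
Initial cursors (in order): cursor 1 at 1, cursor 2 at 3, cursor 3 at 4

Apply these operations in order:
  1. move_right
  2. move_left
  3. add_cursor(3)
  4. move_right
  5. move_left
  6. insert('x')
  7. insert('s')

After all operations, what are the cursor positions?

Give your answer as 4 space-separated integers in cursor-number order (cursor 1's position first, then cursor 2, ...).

Answer: 3 11 11 11

Derivation:
After op 1 (move_right): buffer="cvfg" (len 4), cursors c1@2 c2@4 c3@4, authorship ....
After op 2 (move_left): buffer="cvfg" (len 4), cursors c1@1 c2@3 c3@3, authorship ....
After op 3 (add_cursor(3)): buffer="cvfg" (len 4), cursors c1@1 c2@3 c3@3 c4@3, authorship ....
After op 4 (move_right): buffer="cvfg" (len 4), cursors c1@2 c2@4 c3@4 c4@4, authorship ....
After op 5 (move_left): buffer="cvfg" (len 4), cursors c1@1 c2@3 c3@3 c4@3, authorship ....
After op 6 (insert('x')): buffer="cxvfxxxg" (len 8), cursors c1@2 c2@7 c3@7 c4@7, authorship .1..234.
After op 7 (insert('s')): buffer="cxsvfxxxsssg" (len 12), cursors c1@3 c2@11 c3@11 c4@11, authorship .11..234234.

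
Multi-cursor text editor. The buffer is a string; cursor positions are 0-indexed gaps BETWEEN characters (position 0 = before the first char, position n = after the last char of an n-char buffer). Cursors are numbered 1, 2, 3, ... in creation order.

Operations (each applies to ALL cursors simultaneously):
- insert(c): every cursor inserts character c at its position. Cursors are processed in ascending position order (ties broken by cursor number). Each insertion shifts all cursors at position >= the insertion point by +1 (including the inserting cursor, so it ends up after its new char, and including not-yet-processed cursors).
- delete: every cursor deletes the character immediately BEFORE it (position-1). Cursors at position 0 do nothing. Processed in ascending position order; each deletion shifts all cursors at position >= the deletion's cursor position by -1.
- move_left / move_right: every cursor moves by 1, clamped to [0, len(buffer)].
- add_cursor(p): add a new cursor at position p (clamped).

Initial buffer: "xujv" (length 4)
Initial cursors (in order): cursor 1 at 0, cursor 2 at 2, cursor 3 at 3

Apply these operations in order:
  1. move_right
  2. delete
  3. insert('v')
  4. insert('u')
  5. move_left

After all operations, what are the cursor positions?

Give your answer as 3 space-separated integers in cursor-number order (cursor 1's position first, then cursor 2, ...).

Answer: 1 6 6

Derivation:
After op 1 (move_right): buffer="xujv" (len 4), cursors c1@1 c2@3 c3@4, authorship ....
After op 2 (delete): buffer="u" (len 1), cursors c1@0 c2@1 c3@1, authorship .
After op 3 (insert('v')): buffer="vuvv" (len 4), cursors c1@1 c2@4 c3@4, authorship 1.23
After op 4 (insert('u')): buffer="vuuvvuu" (len 7), cursors c1@2 c2@7 c3@7, authorship 11.2323
After op 5 (move_left): buffer="vuuvvuu" (len 7), cursors c1@1 c2@6 c3@6, authorship 11.2323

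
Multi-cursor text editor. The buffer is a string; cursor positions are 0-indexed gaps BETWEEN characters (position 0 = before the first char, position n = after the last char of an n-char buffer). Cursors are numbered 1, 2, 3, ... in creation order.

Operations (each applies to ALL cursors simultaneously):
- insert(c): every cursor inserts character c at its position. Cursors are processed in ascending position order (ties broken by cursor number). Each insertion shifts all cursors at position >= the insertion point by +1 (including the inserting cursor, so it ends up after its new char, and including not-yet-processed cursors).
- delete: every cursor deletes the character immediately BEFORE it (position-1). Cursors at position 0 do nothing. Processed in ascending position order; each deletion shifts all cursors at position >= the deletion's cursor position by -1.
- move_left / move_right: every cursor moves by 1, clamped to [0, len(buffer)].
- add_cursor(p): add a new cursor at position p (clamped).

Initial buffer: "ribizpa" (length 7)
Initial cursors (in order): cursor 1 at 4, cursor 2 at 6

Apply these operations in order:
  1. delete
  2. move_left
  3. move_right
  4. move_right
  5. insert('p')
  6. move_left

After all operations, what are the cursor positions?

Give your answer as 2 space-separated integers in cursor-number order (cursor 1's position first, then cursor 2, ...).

After op 1 (delete): buffer="ribza" (len 5), cursors c1@3 c2@4, authorship .....
After op 2 (move_left): buffer="ribza" (len 5), cursors c1@2 c2@3, authorship .....
After op 3 (move_right): buffer="ribza" (len 5), cursors c1@3 c2@4, authorship .....
After op 4 (move_right): buffer="ribza" (len 5), cursors c1@4 c2@5, authorship .....
After op 5 (insert('p')): buffer="ribzpap" (len 7), cursors c1@5 c2@7, authorship ....1.2
After op 6 (move_left): buffer="ribzpap" (len 7), cursors c1@4 c2@6, authorship ....1.2

Answer: 4 6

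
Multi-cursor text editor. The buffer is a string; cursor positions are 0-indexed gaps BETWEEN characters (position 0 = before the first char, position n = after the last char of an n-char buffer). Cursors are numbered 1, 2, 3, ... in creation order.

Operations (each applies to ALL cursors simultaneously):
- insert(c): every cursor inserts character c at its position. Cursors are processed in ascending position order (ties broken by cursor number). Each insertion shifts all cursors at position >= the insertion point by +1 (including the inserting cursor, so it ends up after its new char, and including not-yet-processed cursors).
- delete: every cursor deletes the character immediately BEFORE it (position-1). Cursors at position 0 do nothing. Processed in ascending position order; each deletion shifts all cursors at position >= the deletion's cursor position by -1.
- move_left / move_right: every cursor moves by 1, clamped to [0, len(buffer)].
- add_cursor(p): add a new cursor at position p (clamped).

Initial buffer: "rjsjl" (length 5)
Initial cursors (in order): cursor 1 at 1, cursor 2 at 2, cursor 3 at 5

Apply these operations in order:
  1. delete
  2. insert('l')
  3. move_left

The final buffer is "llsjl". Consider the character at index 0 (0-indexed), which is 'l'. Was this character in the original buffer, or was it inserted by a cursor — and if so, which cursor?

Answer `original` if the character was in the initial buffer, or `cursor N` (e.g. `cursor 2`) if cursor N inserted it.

After op 1 (delete): buffer="sj" (len 2), cursors c1@0 c2@0 c3@2, authorship ..
After op 2 (insert('l')): buffer="llsjl" (len 5), cursors c1@2 c2@2 c3@5, authorship 12..3
After op 3 (move_left): buffer="llsjl" (len 5), cursors c1@1 c2@1 c3@4, authorship 12..3
Authorship (.=original, N=cursor N): 1 2 . . 3
Index 0: author = 1

Answer: cursor 1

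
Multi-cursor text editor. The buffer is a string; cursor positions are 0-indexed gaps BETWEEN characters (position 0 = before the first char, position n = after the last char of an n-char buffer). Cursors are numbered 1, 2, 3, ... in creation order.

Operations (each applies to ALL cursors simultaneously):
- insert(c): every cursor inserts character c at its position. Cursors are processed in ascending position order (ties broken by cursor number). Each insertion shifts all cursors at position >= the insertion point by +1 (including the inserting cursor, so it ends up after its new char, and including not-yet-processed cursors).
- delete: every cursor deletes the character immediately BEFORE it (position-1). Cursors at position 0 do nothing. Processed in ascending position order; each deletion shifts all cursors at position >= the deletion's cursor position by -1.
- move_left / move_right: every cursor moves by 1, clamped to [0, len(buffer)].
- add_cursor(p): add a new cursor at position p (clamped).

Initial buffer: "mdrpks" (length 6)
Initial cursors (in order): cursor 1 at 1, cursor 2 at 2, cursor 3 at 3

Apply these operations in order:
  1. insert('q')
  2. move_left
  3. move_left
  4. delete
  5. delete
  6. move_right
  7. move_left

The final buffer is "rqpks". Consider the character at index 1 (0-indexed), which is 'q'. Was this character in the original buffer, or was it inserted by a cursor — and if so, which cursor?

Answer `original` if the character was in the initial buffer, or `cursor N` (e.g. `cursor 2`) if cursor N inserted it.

Answer: cursor 3

Derivation:
After op 1 (insert('q')): buffer="mqdqrqpks" (len 9), cursors c1@2 c2@4 c3@6, authorship .1.2.3...
After op 2 (move_left): buffer="mqdqrqpks" (len 9), cursors c1@1 c2@3 c3@5, authorship .1.2.3...
After op 3 (move_left): buffer="mqdqrqpks" (len 9), cursors c1@0 c2@2 c3@4, authorship .1.2.3...
After op 4 (delete): buffer="mdrqpks" (len 7), cursors c1@0 c2@1 c3@2, authorship ...3...
After op 5 (delete): buffer="rqpks" (len 5), cursors c1@0 c2@0 c3@0, authorship .3...
After op 6 (move_right): buffer="rqpks" (len 5), cursors c1@1 c2@1 c3@1, authorship .3...
After op 7 (move_left): buffer="rqpks" (len 5), cursors c1@0 c2@0 c3@0, authorship .3...
Authorship (.=original, N=cursor N): . 3 . . .
Index 1: author = 3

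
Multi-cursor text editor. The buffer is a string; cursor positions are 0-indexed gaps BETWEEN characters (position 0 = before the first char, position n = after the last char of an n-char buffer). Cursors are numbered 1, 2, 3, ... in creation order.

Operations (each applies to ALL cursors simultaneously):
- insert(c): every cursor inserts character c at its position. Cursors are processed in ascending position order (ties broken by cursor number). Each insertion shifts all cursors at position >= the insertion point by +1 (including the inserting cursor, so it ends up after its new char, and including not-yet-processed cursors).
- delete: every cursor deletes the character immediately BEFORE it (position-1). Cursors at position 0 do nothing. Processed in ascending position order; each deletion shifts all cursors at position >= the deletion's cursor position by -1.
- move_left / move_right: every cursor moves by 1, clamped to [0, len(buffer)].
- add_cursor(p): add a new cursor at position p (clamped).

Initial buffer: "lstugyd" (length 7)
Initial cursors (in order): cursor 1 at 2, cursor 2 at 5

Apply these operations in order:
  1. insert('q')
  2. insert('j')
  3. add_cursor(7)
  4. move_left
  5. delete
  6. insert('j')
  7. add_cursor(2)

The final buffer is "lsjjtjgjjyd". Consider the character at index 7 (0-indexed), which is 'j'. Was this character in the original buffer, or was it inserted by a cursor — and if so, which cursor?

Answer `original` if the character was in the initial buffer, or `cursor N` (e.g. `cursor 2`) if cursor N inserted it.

After op 1 (insert('q')): buffer="lsqtugqyd" (len 9), cursors c1@3 c2@7, authorship ..1...2..
After op 2 (insert('j')): buffer="lsqjtugqjyd" (len 11), cursors c1@4 c2@9, authorship ..11...22..
After op 3 (add_cursor(7)): buffer="lsqjtugqjyd" (len 11), cursors c1@4 c3@7 c2@9, authorship ..11...22..
After op 4 (move_left): buffer="lsqjtugqjyd" (len 11), cursors c1@3 c3@6 c2@8, authorship ..11...22..
After op 5 (delete): buffer="lsjtgjyd" (len 8), cursors c1@2 c3@4 c2@5, authorship ..1..2..
After op 6 (insert('j')): buffer="lsjjtjgjjyd" (len 11), cursors c1@3 c3@6 c2@8, authorship ..11.3.22..
After op 7 (add_cursor(2)): buffer="lsjjtjgjjyd" (len 11), cursors c4@2 c1@3 c3@6 c2@8, authorship ..11.3.22..
Authorship (.=original, N=cursor N): . . 1 1 . 3 . 2 2 . .
Index 7: author = 2

Answer: cursor 2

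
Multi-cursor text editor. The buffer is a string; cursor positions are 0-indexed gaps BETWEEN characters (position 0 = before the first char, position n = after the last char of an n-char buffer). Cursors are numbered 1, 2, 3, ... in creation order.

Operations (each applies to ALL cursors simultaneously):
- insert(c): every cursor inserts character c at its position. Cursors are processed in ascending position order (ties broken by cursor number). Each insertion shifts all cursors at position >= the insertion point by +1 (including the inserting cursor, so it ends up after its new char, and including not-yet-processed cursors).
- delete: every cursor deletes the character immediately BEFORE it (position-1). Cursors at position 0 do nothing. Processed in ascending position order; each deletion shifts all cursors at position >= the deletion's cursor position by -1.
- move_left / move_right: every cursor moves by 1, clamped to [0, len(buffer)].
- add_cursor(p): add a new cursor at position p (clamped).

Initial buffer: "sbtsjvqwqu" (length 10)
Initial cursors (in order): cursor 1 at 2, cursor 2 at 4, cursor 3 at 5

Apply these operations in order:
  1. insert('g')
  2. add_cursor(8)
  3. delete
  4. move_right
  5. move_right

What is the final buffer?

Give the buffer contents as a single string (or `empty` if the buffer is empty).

After op 1 (insert('g')): buffer="sbgtsgjgvqwqu" (len 13), cursors c1@3 c2@6 c3@8, authorship ..1..2.3.....
After op 2 (add_cursor(8)): buffer="sbgtsgjgvqwqu" (len 13), cursors c1@3 c2@6 c3@8 c4@8, authorship ..1..2.3.....
After op 3 (delete): buffer="sbtsvqwqu" (len 9), cursors c1@2 c2@4 c3@4 c4@4, authorship .........
After op 4 (move_right): buffer="sbtsvqwqu" (len 9), cursors c1@3 c2@5 c3@5 c4@5, authorship .........
After op 5 (move_right): buffer="sbtsvqwqu" (len 9), cursors c1@4 c2@6 c3@6 c4@6, authorship .........

Answer: sbtsvqwqu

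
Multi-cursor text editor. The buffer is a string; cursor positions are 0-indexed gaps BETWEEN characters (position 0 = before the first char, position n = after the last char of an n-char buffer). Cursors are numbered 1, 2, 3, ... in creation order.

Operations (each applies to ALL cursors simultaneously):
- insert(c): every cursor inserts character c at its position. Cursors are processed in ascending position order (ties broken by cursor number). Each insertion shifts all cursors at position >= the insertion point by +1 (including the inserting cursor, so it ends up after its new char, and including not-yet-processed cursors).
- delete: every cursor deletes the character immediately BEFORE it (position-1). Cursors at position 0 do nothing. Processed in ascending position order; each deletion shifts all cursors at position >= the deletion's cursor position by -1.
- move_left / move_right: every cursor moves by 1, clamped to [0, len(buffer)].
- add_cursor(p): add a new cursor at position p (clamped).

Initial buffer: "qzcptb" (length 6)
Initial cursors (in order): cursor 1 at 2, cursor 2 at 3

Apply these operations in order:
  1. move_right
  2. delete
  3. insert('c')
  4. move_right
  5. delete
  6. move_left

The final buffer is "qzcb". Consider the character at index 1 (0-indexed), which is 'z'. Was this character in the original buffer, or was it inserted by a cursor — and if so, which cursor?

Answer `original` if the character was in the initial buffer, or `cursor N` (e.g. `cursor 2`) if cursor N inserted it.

Answer: original

Derivation:
After op 1 (move_right): buffer="qzcptb" (len 6), cursors c1@3 c2@4, authorship ......
After op 2 (delete): buffer="qztb" (len 4), cursors c1@2 c2@2, authorship ....
After op 3 (insert('c')): buffer="qzcctb" (len 6), cursors c1@4 c2@4, authorship ..12..
After op 4 (move_right): buffer="qzcctb" (len 6), cursors c1@5 c2@5, authorship ..12..
After op 5 (delete): buffer="qzcb" (len 4), cursors c1@3 c2@3, authorship ..1.
After op 6 (move_left): buffer="qzcb" (len 4), cursors c1@2 c2@2, authorship ..1.
Authorship (.=original, N=cursor N): . . 1 .
Index 1: author = original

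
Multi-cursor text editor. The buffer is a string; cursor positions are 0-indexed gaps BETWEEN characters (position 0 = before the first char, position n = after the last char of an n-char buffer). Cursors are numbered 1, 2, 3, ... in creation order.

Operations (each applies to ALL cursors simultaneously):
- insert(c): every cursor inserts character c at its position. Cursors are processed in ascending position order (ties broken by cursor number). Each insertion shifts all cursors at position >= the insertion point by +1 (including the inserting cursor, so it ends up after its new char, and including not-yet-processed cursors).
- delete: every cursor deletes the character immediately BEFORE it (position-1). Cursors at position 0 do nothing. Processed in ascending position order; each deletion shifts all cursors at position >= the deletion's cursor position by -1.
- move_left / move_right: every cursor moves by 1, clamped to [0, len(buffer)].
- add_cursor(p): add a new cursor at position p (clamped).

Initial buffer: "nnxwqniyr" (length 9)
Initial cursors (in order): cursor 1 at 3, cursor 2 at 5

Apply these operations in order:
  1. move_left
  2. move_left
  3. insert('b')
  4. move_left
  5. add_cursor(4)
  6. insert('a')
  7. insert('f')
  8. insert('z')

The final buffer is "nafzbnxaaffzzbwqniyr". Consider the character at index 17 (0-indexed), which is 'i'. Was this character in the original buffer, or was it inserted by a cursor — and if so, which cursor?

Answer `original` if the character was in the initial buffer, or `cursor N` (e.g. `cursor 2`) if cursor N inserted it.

After op 1 (move_left): buffer="nnxwqniyr" (len 9), cursors c1@2 c2@4, authorship .........
After op 2 (move_left): buffer="nnxwqniyr" (len 9), cursors c1@1 c2@3, authorship .........
After op 3 (insert('b')): buffer="nbnxbwqniyr" (len 11), cursors c1@2 c2@5, authorship .1..2......
After op 4 (move_left): buffer="nbnxbwqniyr" (len 11), cursors c1@1 c2@4, authorship .1..2......
After op 5 (add_cursor(4)): buffer="nbnxbwqniyr" (len 11), cursors c1@1 c2@4 c3@4, authorship .1..2......
After op 6 (insert('a')): buffer="nabnxaabwqniyr" (len 14), cursors c1@2 c2@7 c3@7, authorship .11..232......
After op 7 (insert('f')): buffer="nafbnxaaffbwqniyr" (len 17), cursors c1@3 c2@10 c3@10, authorship .111..23232......
After op 8 (insert('z')): buffer="nafzbnxaaffzzbwqniyr" (len 20), cursors c1@4 c2@13 c3@13, authorship .1111..2323232......
Authorship (.=original, N=cursor N): . 1 1 1 1 . . 2 3 2 3 2 3 2 . . . . . .
Index 17: author = original

Answer: original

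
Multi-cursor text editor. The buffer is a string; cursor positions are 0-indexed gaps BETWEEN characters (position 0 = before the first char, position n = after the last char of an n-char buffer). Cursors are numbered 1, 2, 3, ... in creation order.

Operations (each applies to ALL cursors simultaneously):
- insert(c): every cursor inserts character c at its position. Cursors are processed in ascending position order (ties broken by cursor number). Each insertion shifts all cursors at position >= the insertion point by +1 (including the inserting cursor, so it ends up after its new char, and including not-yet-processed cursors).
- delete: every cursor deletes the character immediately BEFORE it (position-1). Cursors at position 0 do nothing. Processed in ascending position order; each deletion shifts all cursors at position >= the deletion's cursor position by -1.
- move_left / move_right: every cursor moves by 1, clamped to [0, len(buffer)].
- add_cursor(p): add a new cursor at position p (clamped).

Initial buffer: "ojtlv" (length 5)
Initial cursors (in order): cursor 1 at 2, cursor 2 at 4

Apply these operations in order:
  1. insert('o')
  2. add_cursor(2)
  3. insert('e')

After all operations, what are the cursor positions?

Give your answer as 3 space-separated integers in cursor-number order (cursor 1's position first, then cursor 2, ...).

After op 1 (insert('o')): buffer="ojotlov" (len 7), cursors c1@3 c2@6, authorship ..1..2.
After op 2 (add_cursor(2)): buffer="ojotlov" (len 7), cursors c3@2 c1@3 c2@6, authorship ..1..2.
After op 3 (insert('e')): buffer="ojeoetloev" (len 10), cursors c3@3 c1@5 c2@9, authorship ..311..22.

Answer: 5 9 3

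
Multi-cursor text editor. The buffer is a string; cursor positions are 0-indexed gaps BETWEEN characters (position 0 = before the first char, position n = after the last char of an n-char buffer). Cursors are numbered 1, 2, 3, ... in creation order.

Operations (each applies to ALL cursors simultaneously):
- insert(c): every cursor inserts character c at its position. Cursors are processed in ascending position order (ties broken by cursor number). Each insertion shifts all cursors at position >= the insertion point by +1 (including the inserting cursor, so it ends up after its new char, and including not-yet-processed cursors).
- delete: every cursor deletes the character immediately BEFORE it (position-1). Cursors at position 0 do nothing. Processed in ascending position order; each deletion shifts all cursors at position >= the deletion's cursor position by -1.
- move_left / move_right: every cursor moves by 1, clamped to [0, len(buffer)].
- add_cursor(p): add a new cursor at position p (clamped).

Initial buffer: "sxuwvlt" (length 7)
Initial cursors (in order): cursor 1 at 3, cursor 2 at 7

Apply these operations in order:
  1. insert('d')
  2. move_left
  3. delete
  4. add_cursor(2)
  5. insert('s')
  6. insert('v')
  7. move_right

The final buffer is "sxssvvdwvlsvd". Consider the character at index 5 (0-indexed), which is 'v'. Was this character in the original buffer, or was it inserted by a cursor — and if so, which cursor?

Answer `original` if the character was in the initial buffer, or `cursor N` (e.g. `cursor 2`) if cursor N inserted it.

After op 1 (insert('d')): buffer="sxudwvltd" (len 9), cursors c1@4 c2@9, authorship ...1....2
After op 2 (move_left): buffer="sxudwvltd" (len 9), cursors c1@3 c2@8, authorship ...1....2
After op 3 (delete): buffer="sxdwvld" (len 7), cursors c1@2 c2@6, authorship ..1...2
After op 4 (add_cursor(2)): buffer="sxdwvld" (len 7), cursors c1@2 c3@2 c2@6, authorship ..1...2
After op 5 (insert('s')): buffer="sxssdwvlsd" (len 10), cursors c1@4 c3@4 c2@9, authorship ..131...22
After op 6 (insert('v')): buffer="sxssvvdwvlsvd" (len 13), cursors c1@6 c3@6 c2@12, authorship ..13131...222
After op 7 (move_right): buffer="sxssvvdwvlsvd" (len 13), cursors c1@7 c3@7 c2@13, authorship ..13131...222
Authorship (.=original, N=cursor N): . . 1 3 1 3 1 . . . 2 2 2
Index 5: author = 3

Answer: cursor 3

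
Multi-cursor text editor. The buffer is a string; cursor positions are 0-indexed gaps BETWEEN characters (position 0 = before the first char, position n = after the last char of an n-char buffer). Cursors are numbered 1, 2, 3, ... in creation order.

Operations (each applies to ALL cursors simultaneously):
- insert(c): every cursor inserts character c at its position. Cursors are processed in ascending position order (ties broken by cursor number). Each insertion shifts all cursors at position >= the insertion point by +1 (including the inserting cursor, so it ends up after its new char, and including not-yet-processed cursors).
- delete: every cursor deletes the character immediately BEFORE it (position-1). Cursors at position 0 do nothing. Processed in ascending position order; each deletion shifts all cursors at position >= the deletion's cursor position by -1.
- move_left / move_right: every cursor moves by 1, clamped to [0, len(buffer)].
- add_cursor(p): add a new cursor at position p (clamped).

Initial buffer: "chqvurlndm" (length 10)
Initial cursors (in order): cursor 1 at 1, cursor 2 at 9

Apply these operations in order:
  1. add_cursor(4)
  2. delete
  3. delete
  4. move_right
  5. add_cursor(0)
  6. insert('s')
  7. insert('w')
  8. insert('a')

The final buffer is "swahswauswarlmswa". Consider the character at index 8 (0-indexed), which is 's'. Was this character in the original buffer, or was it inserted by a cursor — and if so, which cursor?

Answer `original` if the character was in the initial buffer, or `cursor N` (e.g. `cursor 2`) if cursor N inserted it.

Answer: cursor 3

Derivation:
After op 1 (add_cursor(4)): buffer="chqvurlndm" (len 10), cursors c1@1 c3@4 c2@9, authorship ..........
After op 2 (delete): buffer="hqurlnm" (len 7), cursors c1@0 c3@2 c2@6, authorship .......
After op 3 (delete): buffer="hurlm" (len 5), cursors c1@0 c3@1 c2@4, authorship .....
After op 4 (move_right): buffer="hurlm" (len 5), cursors c1@1 c3@2 c2@5, authorship .....
After op 5 (add_cursor(0)): buffer="hurlm" (len 5), cursors c4@0 c1@1 c3@2 c2@5, authorship .....
After op 6 (insert('s')): buffer="shsusrlms" (len 9), cursors c4@1 c1@3 c3@5 c2@9, authorship 4.1.3...2
After op 7 (insert('w')): buffer="swhswuswrlmsw" (len 13), cursors c4@2 c1@5 c3@8 c2@13, authorship 44.11.33...22
After op 8 (insert('a')): buffer="swahswauswarlmswa" (len 17), cursors c4@3 c1@7 c3@11 c2@17, authorship 444.111.333...222
Authorship (.=original, N=cursor N): 4 4 4 . 1 1 1 . 3 3 3 . . . 2 2 2
Index 8: author = 3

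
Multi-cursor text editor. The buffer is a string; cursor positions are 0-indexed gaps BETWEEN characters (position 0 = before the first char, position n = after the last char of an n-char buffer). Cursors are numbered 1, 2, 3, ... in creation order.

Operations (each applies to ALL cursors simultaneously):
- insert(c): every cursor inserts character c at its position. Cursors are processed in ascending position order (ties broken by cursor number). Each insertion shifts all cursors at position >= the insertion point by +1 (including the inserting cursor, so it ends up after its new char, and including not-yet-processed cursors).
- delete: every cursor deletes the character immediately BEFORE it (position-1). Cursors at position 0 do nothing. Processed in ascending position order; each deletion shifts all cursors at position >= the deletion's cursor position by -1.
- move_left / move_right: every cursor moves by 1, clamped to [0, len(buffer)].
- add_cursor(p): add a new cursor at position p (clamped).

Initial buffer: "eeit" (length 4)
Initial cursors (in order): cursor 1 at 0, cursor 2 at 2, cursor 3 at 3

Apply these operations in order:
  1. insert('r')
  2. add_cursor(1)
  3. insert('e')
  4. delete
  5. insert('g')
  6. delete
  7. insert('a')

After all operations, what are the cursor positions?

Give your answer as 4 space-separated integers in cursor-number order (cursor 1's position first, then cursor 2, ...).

After op 1 (insert('r')): buffer="reerirt" (len 7), cursors c1@1 c2@4 c3@6, authorship 1..2.3.
After op 2 (add_cursor(1)): buffer="reerirt" (len 7), cursors c1@1 c4@1 c2@4 c3@6, authorship 1..2.3.
After op 3 (insert('e')): buffer="reeeereiret" (len 11), cursors c1@3 c4@3 c2@7 c3@10, authorship 114..22.33.
After op 4 (delete): buffer="reerirt" (len 7), cursors c1@1 c4@1 c2@4 c3@6, authorship 1..2.3.
After op 5 (insert('g')): buffer="rggeergirgt" (len 11), cursors c1@3 c4@3 c2@7 c3@10, authorship 114..22.33.
After op 6 (delete): buffer="reerirt" (len 7), cursors c1@1 c4@1 c2@4 c3@6, authorship 1..2.3.
After op 7 (insert('a')): buffer="raaeerairat" (len 11), cursors c1@3 c4@3 c2@7 c3@10, authorship 114..22.33.

Answer: 3 7 10 3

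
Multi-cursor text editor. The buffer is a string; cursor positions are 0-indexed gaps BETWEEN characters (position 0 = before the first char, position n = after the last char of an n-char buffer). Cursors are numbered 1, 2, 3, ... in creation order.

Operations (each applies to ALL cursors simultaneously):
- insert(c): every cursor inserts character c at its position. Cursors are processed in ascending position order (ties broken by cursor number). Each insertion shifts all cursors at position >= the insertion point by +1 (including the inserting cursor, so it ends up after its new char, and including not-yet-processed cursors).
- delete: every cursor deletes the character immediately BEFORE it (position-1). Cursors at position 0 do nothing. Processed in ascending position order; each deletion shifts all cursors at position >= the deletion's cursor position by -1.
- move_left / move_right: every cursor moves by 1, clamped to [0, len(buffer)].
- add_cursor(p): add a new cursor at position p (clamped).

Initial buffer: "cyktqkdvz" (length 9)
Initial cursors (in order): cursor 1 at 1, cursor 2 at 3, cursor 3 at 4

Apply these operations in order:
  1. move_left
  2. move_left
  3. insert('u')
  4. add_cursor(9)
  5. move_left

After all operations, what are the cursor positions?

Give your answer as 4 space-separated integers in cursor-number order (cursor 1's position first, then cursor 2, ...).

Answer: 0 2 4 8

Derivation:
After op 1 (move_left): buffer="cyktqkdvz" (len 9), cursors c1@0 c2@2 c3@3, authorship .........
After op 2 (move_left): buffer="cyktqkdvz" (len 9), cursors c1@0 c2@1 c3@2, authorship .........
After op 3 (insert('u')): buffer="ucuyuktqkdvz" (len 12), cursors c1@1 c2@3 c3@5, authorship 1.2.3.......
After op 4 (add_cursor(9)): buffer="ucuyuktqkdvz" (len 12), cursors c1@1 c2@3 c3@5 c4@9, authorship 1.2.3.......
After op 5 (move_left): buffer="ucuyuktqkdvz" (len 12), cursors c1@0 c2@2 c3@4 c4@8, authorship 1.2.3.......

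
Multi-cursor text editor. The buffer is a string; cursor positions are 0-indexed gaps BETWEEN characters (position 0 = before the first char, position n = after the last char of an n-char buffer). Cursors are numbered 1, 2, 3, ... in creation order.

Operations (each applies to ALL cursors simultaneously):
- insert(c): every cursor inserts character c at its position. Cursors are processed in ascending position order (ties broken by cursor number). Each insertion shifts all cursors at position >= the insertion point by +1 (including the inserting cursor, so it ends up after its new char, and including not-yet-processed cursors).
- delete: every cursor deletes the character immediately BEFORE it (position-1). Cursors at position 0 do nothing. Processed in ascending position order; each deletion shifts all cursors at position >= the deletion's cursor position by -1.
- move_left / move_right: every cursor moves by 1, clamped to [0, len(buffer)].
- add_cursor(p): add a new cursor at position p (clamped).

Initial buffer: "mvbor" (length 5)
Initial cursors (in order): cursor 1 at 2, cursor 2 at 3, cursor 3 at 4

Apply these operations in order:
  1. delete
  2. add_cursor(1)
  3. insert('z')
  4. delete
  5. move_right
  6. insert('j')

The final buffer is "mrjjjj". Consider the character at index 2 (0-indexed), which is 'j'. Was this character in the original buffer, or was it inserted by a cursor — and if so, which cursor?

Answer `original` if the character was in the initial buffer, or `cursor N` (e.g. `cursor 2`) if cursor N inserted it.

Answer: cursor 1

Derivation:
After op 1 (delete): buffer="mr" (len 2), cursors c1@1 c2@1 c3@1, authorship ..
After op 2 (add_cursor(1)): buffer="mr" (len 2), cursors c1@1 c2@1 c3@1 c4@1, authorship ..
After op 3 (insert('z')): buffer="mzzzzr" (len 6), cursors c1@5 c2@5 c3@5 c4@5, authorship .1234.
After op 4 (delete): buffer="mr" (len 2), cursors c1@1 c2@1 c3@1 c4@1, authorship ..
After op 5 (move_right): buffer="mr" (len 2), cursors c1@2 c2@2 c3@2 c4@2, authorship ..
After op 6 (insert('j')): buffer="mrjjjj" (len 6), cursors c1@6 c2@6 c3@6 c4@6, authorship ..1234
Authorship (.=original, N=cursor N): . . 1 2 3 4
Index 2: author = 1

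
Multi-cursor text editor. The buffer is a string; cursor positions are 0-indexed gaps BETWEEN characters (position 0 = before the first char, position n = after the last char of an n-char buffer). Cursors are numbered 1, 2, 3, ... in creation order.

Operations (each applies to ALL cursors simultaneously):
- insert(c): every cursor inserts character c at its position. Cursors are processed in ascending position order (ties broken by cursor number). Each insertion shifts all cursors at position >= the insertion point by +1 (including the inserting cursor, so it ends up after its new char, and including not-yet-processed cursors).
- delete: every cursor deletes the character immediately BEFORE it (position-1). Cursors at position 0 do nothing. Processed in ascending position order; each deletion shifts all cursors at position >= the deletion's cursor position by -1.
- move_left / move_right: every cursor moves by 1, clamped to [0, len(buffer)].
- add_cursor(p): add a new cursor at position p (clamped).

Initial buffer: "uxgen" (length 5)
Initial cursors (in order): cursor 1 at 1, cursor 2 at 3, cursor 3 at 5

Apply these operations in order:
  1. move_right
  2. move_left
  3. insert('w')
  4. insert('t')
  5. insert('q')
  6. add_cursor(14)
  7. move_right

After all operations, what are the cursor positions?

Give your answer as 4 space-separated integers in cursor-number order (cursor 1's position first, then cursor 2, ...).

After op 1 (move_right): buffer="uxgen" (len 5), cursors c1@2 c2@4 c3@5, authorship .....
After op 2 (move_left): buffer="uxgen" (len 5), cursors c1@1 c2@3 c3@4, authorship .....
After op 3 (insert('w')): buffer="uwxgwewn" (len 8), cursors c1@2 c2@5 c3@7, authorship .1..2.3.
After op 4 (insert('t')): buffer="uwtxgwtewtn" (len 11), cursors c1@3 c2@7 c3@10, authorship .11..22.33.
After op 5 (insert('q')): buffer="uwtqxgwtqewtqn" (len 14), cursors c1@4 c2@9 c3@13, authorship .111..222.333.
After op 6 (add_cursor(14)): buffer="uwtqxgwtqewtqn" (len 14), cursors c1@4 c2@9 c3@13 c4@14, authorship .111..222.333.
After op 7 (move_right): buffer="uwtqxgwtqewtqn" (len 14), cursors c1@5 c2@10 c3@14 c4@14, authorship .111..222.333.

Answer: 5 10 14 14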